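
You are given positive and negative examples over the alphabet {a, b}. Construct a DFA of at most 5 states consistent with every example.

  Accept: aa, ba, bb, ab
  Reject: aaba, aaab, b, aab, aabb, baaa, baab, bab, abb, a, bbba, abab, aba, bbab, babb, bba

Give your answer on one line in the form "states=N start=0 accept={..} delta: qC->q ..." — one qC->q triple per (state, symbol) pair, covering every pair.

states=3 start=0 accept={2} delta: 0a->1 0b->1 1a->2 1b->2 2a->0 2b->0

State merging on the prefix tree: take the shortest (then alphabetical) example prefix whose next move is undefined and point that move at state 0, else 1, else 2, ...; a target is out if some Accept/Reject pair would then sit in one state with the same input left (inseparable). If every existing state is out, open a new one.
a: 0a undefined. 0a->0: no, aa/a meet in 0. Open state 1: 0a->1.
b: 0b undefined. 0b->0: no, ba/a meet in 1. 0b->1: ok.
aa: 1a undefined. 1a->0: no, aa/aaba meet in 0. 1a->1: no, aa/b meet in 1. Open state 2: 1a->2.
ab: 1b undefined. 1b->0: no, aa/bbba meet in 2. 1b->1: no, aa/bbba meet in 2. 1b->2: ok.
aaa: 2a undefined. 2a->0: ok.
aab: 2b undefined. 2b->0: ok.
All examples now run through 3 states with every (state, symbol) defined. Accept strings end in {2}, Reject strings end in {0,1}; accept={2}.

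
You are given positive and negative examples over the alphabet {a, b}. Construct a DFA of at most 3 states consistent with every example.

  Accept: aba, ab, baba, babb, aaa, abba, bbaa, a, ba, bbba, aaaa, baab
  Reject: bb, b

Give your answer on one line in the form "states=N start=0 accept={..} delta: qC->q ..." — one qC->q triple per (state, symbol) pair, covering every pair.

State merging on the prefix tree: take the shortest (then alphabetical) example prefix whose next move is undefined and point that move at state 0, else 1, else 2, ...; a target is out if some Accept/Reject pair would then sit in one state with the same input left (inseparable). If every existing state is out, open a new one.
a: 0a undefined. 0a->0: no, ab/b meet in 0 with "b" left. Open state 1: 0a->1.
b: 0b undefined. 0b->0: ok.
aa: 1a undefined. 1a->0: no, bbaa/bb meet in 0. 1a->1: ok.
ab: 1b undefined. 1b->0: no, ab/bb meet in 0. 1b->1: ok.
All examples now run through 2 states with every (state, symbol) defined. Accept strings end in {1}, Reject strings end in {0}; accept={1}.

states=2 start=0 accept={1} delta: 0a->1 0b->0 1a->1 1b->1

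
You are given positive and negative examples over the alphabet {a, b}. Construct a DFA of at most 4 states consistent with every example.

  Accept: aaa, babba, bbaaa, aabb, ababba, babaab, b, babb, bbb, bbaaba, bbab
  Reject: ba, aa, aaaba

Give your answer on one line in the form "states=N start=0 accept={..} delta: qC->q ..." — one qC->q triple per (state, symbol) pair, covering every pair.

states=4 start=0 accept={0,3} delta: 0a->1 0b->0 1a->2 1b->3 2a->0 2b->3 3a->3 3b->3

Grow the machine one transition at a time. Run the examples from 0; the earliest place one falls off (shortest prefix, ties alphabetical) gets sent to the lowest-numbered state that keeps every Accept/Reject pair distinguishable — a pair clashes when both reach the same state with identical unread suffix — and to a fresh state only if none does.
a: 0a undefined. 0a->0: no, aaa/aa meet in 0. Open state 1: 0a->1.
b: 0b undefined. 0b->0: ok.
aa: 1a undefined. 1a->0: no, aaa/ba meet in 1. 1a->1: no, aaa/ba meet in 1. Open state 2: 1a->2.
ab: 1b undefined. 1b->0: no, babba/ba meet in 1. 1b->1: no, babba/aa meet in 2. 1b->2: no, bbab/aa meet in 2. Open state 3: 1b->3.
aaa: 2a undefined. 2a->0: ok.
aab: 2b undefined. 2b->0: no, bbaaba/ba meet in 1. 2b->1: no, bbaaba/aa meet in 2. 2b->2: no, aabb/aa meet in 2. 2b->3: ok.
aba: 3a undefined. 3a->0: no, ababba/ba meet in 1. 3a->1: no, bbaaba/ba meet in 1. 3a->2: no, bbaaba/aa meet in 2. 3a->3: ok.
aabb: 3b undefined. 3b->0: no, babba/ba meet in 1. 3b->1: no, babba/aa meet in 2. 3b->2: no, aabb/aa meet in 2. 3b->3: ok.
All examples now run through 4 states with every (state, symbol) defined. Accept strings end in {0,3}, Reject strings end in {1,2}; accept={0,3}.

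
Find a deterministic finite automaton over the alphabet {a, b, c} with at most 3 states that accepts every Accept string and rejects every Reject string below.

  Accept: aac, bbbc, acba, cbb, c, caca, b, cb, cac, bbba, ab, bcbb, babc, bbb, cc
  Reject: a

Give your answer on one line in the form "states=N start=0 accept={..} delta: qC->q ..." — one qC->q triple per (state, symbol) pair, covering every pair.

State merging on the prefix tree: take the shortest (then alphabetical) example prefix whose next move is undefined and point that move at state 0, else 1, else 2, ...; a target is out if some Accept/Reject pair would then sit in one state with the same input left (inseparable). If every existing state is out, open a new one.
a: 0a undefined. 0a->0: ok.
b: 0b undefined. 0b->0: no, b/a meet in 0. Open state 1: 0b->1.
c: 0c undefined. 0c->0: no, aac/a meet in 0. 0c->1: ok.
ba: 1a undefined. 1a->0: no, caca/a meet in 0. 1a->1: ok.
bb: 1b undefined. 1b->0: no, acba/a meet in 0. 1b->1: ok.
bc: 1c undefined. 1c->0: no, bbbc/a meet in 0. 1c->1: ok.
All examples now run through 2 states with every (state, symbol) defined. Accept strings end in {1}, Reject strings end in {0}; accept={1}.

states=2 start=0 accept={1} delta: 0a->0 0b->1 0c->1 1a->1 1b->1 1c->1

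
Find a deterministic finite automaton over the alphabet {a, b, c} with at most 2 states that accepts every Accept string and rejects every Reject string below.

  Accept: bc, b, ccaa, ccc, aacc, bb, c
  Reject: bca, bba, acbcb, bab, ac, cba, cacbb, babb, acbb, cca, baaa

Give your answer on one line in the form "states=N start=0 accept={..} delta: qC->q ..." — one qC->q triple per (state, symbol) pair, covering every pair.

states=2 start=0 accept={0} delta: 0a->1 0b->0 0c->0 1a->0 1b->1 1c->1

Grow the machine one transition at a time. Run the examples from 0; the earliest place one falls off (shortest prefix, ties alphabetical) gets sent to the lowest-numbered state that keeps every Accept/Reject pair distinguishable — a pair clashes when both reach the same state with identical unread suffix — and to a fresh state only if none does.
a: 0a undefined. 0a->0: no, c/ac meet in 0 with "c" left. Open state 1: 0a->1.
b: 0b undefined. 0b->0: ok.
c: 0c undefined. 0c->0: ok.
aa: 1a undefined. 1a->0: ok.
ac: 1c undefined. 1c->0: no, bc/acbcb meet in 0. 1c->1: ok.
acb: 1b undefined. 1b->0: no, bc/acbcb meet in 0. 1b->1: ok.
All examples now run through 2 states with every (state, symbol) defined. Accept strings end in {0}, Reject strings end in {1}; accept={0}.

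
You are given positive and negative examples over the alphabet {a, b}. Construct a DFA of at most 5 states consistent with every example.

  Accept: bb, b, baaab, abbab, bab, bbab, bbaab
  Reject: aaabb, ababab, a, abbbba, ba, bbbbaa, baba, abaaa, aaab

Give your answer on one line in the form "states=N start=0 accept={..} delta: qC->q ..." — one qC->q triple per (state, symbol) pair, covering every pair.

Fold the examples into a partial DFA from state 0: repeatedly fix the first undefined (state, symbol) met by the shortest-then-alphabetical prefix, trying targets in increasing order and rejecting any under which an Accept and a Reject string meet in one state with the same remainder; add a state when all current targets are rejected. Accepting states are where Accept strings end.
a: 0a undefined. 0a->0: no, bb/aaabb meet in 0 with "bb" left. Open state 1: 0a->1.
b: 0b undefined. 0b->0: no, baaab/aaab meet in 1 with "aab" left. 0b->1: no, b/a meet in 1. Open state 2: 0b->2.
aa: 1a undefined. 1a->0: ok.
ab: 1b undefined. 1b->0: no, b/aaabb meet in 2. 1b->1: no, bab/ababab meet in 2 with "ab" left. 1b->2: no, bb/aaabb meet in 2 with "b" left. Open state 3: 1b->3.
ba: 2a undefined. 2a->0: ok.
bb: 2b undefined. 2b->0: no, bb/ba meet in 0. 2b->1: no, bb/a meet in 1. 2b->2: no, bbaab/aaab meet in 3. 2b->3: no, bb/aaab meet in 3. Open state 4: 2b->4.
aba: 3a undefined. 3a->0: no, b/ababab meet in 2. 3a->1: ok.
abb: 3b undefined. 3b->0: no, abbab/ababab meet in 3. 3b->1: ok.
bba: 4a undefined. 4a->0: no, bbaab/ababab meet in 3. 4a->1: no, bbab/ababab meet in 3. 4a->2: ok.
bbb: 4b undefined. 4b->0: ok.
All examples now run through 5 states with every (state, symbol) defined. Accept strings end in {2,4}, Reject strings end in {0,1,3}; accept={2,4}.

states=5 start=0 accept={2,4} delta: 0a->1 0b->2 1a->0 1b->3 2a->0 2b->4 3a->1 3b->1 4a->2 4b->0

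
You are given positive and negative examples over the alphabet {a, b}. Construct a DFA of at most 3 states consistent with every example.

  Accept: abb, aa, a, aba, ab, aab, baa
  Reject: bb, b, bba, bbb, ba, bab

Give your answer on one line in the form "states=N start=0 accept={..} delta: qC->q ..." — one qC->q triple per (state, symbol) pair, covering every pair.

states=3 start=0 accept={1} delta: 0a->1 0b->2 1a->1 1b->1 2a->0 2b->2

Fold the examples into a partial DFA from state 0: repeatedly fix the first undefined (state, symbol) met by the shortest-then-alphabetical prefix, trying targets in increasing order and rejecting any under which an Accept and a Reject string meet in one state with the same remainder; add a state when all current targets are rejected. Accepting states are where Accept strings end.
a: 0a undefined. 0a->0: no, abb/bb meet in 0 with "bb" left. Open state 1: 0a->1.
b: 0b undefined. 0b->0: no, a/bba meet in 1. 0b->1: no, abb/bbb meet in 1 with "bb" left. Open state 2: 0b->2.
aa: 1a undefined. 1a->0: no, aab/b meet in 2. 1a->1: ok.
ab: 1b undefined. 1b->0: no, abb/b meet in 2. 1b->1: ok.
ba: 2a undefined. 2a->0: ok.
bb: 2b undefined. 2b->0: no, abb/bba meet in 1. 2b->1: no, abb/bb meet in 1. 2b->2: ok.
All examples now run through 3 states with every (state, symbol) defined. Accept strings end in {1}, Reject strings end in {0,2}; accept={1}.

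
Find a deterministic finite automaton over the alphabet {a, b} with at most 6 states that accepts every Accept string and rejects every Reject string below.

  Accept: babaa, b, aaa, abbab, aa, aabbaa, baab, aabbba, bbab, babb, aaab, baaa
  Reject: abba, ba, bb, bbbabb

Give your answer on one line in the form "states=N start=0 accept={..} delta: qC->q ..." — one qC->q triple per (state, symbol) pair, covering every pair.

Fold the examples into a partial DFA from state 0: repeatedly fix the first undefined (state, symbol) met by the shortest-then-alphabetical prefix, trying targets in increasing order and rejecting any under which an Accept and a Reject string meet in one state with the same remainder; add a state when all current targets are rejected. Accepting states are where Accept strings end.
a: 0a undefined. 0a->0: ok.
b: 0b undefined. 0b->0: no, babaa/abba meet in 0. Open state 1: 0b->1.
ba: 1a undefined. 1a->0: no, babaa/ba meet in 0. 1a->1: no, b/ba meet in 1. Open state 2: 1a->2.
bb: 1b undefined. 1b->0: no, aaa/abba meet in 0. 1b->1: no, b/bb meet in 1. 1b->2: ok.
baa: 2a undefined. 2a->0: no, aaa/abba meet in 0. 2a->1: no, b/abba meet in 1. 2a->2: no, aabbaa/abba meet in 2. Open state 3: 2a->3.
bab: 2b undefined. 2b->0: ok.
baaa: 3a undefined. 3a->0: ok.
baab: 3b undefined. 3b->0: ok.
All examples now run through 4 states with every (state, symbol) defined. Accept strings end in {0,1}, Reject strings end in {2,3}; accept={0,1}.

states=4 start=0 accept={0,1} delta: 0a->0 0b->1 1a->2 1b->2 2a->3 2b->0 3a->0 3b->0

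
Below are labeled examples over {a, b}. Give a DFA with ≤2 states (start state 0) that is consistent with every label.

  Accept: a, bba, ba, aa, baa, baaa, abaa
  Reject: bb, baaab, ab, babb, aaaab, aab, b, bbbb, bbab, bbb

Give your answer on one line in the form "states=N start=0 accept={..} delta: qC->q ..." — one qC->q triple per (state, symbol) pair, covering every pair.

states=2 start=0 accept={0} delta: 0a->0 0b->1 1a->0 1b->1

State merging on the prefix tree: take the shortest (then alphabetical) example prefix whose next move is undefined and point that move at state 0, else 1, else 2, ...; a target is out if some Accept/Reject pair would then sit in one state with the same input left (inseparable). If every existing state is out, open a new one.
a: 0a undefined. 0a->0: ok.
b: 0b undefined. 0b->0: no, a/bb meet in 0. Open state 1: 0b->1.
ba: 1a undefined. 1a->0: ok.
bb: 1b undefined. 1b->0: no, a/bb meet in 0. 1b->1: ok.
All examples now run through 2 states with every (state, symbol) defined. Accept strings end in {0}, Reject strings end in {1}; accept={0}.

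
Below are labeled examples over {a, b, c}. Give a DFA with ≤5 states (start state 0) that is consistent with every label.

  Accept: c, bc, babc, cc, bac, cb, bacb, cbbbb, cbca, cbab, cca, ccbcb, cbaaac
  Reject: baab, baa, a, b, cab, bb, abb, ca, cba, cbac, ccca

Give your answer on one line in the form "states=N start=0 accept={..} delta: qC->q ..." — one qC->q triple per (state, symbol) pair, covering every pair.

states=5 start=0 accept={1,2,3} delta: 0a->0 0b->0 0c->1 1a->0 1b->2 1c->3 2a->4 2b->1 2c->3 3a->1 3b->0 3c->0 4a->0 4b->1 4c->0

State merging on the prefix tree: take the shortest (then alphabetical) example prefix whose next move is undefined and point that move at state 0, else 1, else 2, ...; a target is out if some Accept/Reject pair would then sit in one state with the same input left (inseparable). If every existing state is out, open a new one.
a: 0a undefined. 0a->0: ok.
b: 0b undefined. 0b->0: ok.
c: 0c undefined. 0c->0: no, c/baab meet in 0. Open state 1: 0c->1.
ca: 1a undefined. 1a->0: ok.
cb: 1b undefined. 1b->0: no, c/cbac meet in 1. 1b->1: no, c/cbac meet in 1. Open state 2: 1b->2.
cc: 1c undefined. 1c->0: no, cc/baab meet in 0. 1c->1: no, cca/baab meet in 0. 1c->2: no, cbca/ccca meet in 2 with "ca" left. Open state 3: 1c->3.
cba: 2a undefined. 2a->0: no, c/cbac meet in 1. 2a->1: no, c/cba meet in 1. 2a->2: no, cb/cba meet in 2. 2a->3: no, cc/cba meet in 3. Open state 4: 2a->4.
cbb: 2b undefined. 2b->0: no, cbbbb/baab meet in 0. 2b->1: ok.
cbc: 2c undefined. 2c->0: no, cbca/baab meet in 0. 2c->1: no, cbca/baab meet in 0. 2c->2: no, cbca/cba meet in 4. 2c->3: ok.
cca: 3a undefined. 3a->0: no, cbca/baab meet in 0. 3a->1: ok.
ccb: 3b undefined. 3b->0: ok.
ccc: 3c undefined. 3c->0: ok.
cbaa: 4a undefined. 4a->0: ok.
cbab: 4b undefined. 4b->0: no, cbab/baab meet in 0. 4b->1: ok.
cbac: 4c undefined. 4c->0: ok.
All examples now run through 5 states with every (state, symbol) defined. Accept strings end in {1,2,3}, Reject strings end in {0,4}; accept={1,2,3}.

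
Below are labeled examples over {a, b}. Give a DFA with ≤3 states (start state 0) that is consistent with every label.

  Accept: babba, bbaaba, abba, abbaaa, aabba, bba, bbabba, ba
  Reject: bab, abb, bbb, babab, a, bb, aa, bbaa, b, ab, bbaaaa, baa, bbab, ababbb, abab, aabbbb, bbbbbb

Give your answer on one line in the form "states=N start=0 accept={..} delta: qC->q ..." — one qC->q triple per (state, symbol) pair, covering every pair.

State merging on the prefix tree: take the shortest (then alphabetical) example prefix whose next move is undefined and point that move at state 0, else 1, else 2, ...; a target is out if some Accept/Reject pair would then sit in one state with the same input left (inseparable). If every existing state is out, open a new one.
a: 0a undefined. 0a->0: ok.
b: 0b undefined. 0b->0: no, babba/bab meet in 0. Open state 1: 0b->1.
ba: 1a undefined. 1a->0: no, ba/a meet in 0. 1a->1: no, ba/b meet in 1. Open state 2: 1a->2.
bb: 1b undefined. 1b->0: no, abba/abb meet in 0. 1b->1: ok.
baa: 2a undefined. 2a->0: no, abbaaa/a meet in 0. 2a->1: ok.
bab: 2b undefined. 2b->0: ok.
All examples now run through 3 states with every (state, symbol) defined. Accept strings end in {2}, Reject strings end in {0,1}; accept={2}.

states=3 start=0 accept={2} delta: 0a->0 0b->1 1a->2 1b->1 2a->1 2b->0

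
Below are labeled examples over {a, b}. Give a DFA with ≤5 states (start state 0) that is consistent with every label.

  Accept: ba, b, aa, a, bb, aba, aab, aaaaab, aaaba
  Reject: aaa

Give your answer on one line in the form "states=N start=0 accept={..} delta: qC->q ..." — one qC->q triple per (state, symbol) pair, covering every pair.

Fold the examples into a partial DFA from state 0: repeatedly fix the first undefined (state, symbol) met by the shortest-then-alphabetical prefix, trying targets in increasing order and rejecting any under which an Accept and a Reject string meet in one state with the same remainder; add a state when all current targets are rejected. Accepting states are where Accept strings end.
a: 0a undefined. 0a->0: no, aa/aaa meet in 0. Open state 1: 0a->1.
b: 0b undefined. 0b->0: ok.
aa: 1a undefined. 1a->0: no, ba/aaa meet in 1. 1a->1: no, ba/aaa meet in 1. Open state 2: 1a->2.
ab: 1b undefined. 1b->0: ok.
aaa: 2a undefined. 2a->0: no, b/aaa meet in 0. 2a->1: no, ba/aaa meet in 1. 2a->2: no, aa/aaa meet in 2. Open state 3: 2a->3.
aab: 2b undefined. 2b->0: ok.
aaaa: 3a undefined. 3a->0: ok.
aaab: 3b undefined. 3b->0: ok.
All examples now run through 4 states with every (state, symbol) defined. Accept strings end in {0,1,2}, Reject strings end in {3}; accept={0,1,2}.

states=4 start=0 accept={0,1,2} delta: 0a->1 0b->0 1a->2 1b->0 2a->3 2b->0 3a->0 3b->0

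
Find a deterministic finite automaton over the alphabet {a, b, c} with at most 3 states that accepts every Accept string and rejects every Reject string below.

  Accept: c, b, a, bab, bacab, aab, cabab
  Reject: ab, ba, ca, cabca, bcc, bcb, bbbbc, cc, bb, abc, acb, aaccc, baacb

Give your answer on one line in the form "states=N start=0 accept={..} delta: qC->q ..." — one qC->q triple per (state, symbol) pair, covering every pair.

states=3 start=0 accept={1} delta: 0a->1 0b->1 0c->1 1a->0 1b->2 1c->2 2a->0 2b->0 2c->0

Grow the machine one transition at a time. Run the examples from 0; the earliest place one falls off (shortest prefix, ties alphabetical) gets sent to the lowest-numbered state that keeps every Accept/Reject pair distinguishable — a pair clashes when both reach the same state with identical unread suffix — and to a fresh state only if none does.
a: 0a undefined. 0a->0: no, b/ab meet in 0 with "b" left. Open state 1: 0a->1.
b: 0b undefined. 0b->0: no, c/bbbbc meet in 0 with "c" left. 0b->1: ok.
c: 0c undefined. 0c->0: no, c/cc meet in 0. 0c->1: ok.
aa: 1a undefined. 1a->0: ok.
ab: 1b undefined. 1b->0: no, c/bbbbc meet in 1. 1b->1: no, c/ab meet in 1. Open state 2: 1b->2.
ac: 1c undefined. 1c->0: no, c/cabca meet in 1. 1c->1: no, c/bcc meet in 1. 1c->2: ok.
abc: 2c undefined. 2c->0: ok.
acb: 2b undefined. 2b->0: ok.
cabca: 2a undefined. 2a->0: ok.
All examples now run through 3 states with every (state, symbol) defined. Accept strings end in {1}, Reject strings end in {0,2}; accept={1}.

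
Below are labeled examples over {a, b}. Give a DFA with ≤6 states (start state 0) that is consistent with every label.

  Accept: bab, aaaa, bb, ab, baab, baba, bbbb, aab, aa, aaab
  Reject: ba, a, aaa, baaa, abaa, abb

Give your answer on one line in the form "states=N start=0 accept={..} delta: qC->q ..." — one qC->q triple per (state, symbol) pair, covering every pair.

Fold the examples into a partial DFA from state 0: repeatedly fix the first undefined (state, symbol) met by the shortest-then-alphabetical prefix, trying targets in increasing order and rejecting any under which an Accept and a Reject string meet in one state with the same remainder; add a state when all current targets are rejected. Accepting states are where Accept strings end.
a: 0a undefined. 0a->0: no, aaaa/a meet in 0. Open state 1: 0a->1.
b: 0b undefined. 0b->0: ok.
aa: 1a undefined. 1a->0: ok.
ab: 1b undefined. 1b->0: no, bab/abaa meet in 0. 1b->1: no, bab/ba meet in 1. Open state 2: 1b->2.
aba: 2a undefined. 2a->0: ok.
abb: 2b undefined. 2b->0: no, aaaa/abb meet in 0. 2b->1: ok.
All examples now run through 3 states with every (state, symbol) defined. Accept strings end in {0,2}, Reject strings end in {1}; accept={0,2}.

states=3 start=0 accept={0,2} delta: 0a->1 0b->0 1a->0 1b->2 2a->0 2b->1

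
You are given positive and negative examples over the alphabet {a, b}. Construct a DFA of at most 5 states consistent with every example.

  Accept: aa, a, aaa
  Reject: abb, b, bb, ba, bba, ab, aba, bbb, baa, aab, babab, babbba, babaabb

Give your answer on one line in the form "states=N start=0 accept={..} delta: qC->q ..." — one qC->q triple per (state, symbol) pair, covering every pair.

states=2 start=0 accept={0} delta: 0a->0 0b->1 1a->1 1b->1

State merging on the prefix tree: take the shortest (then alphabetical) example prefix whose next move is undefined and point that move at state 0, else 1, else 2, ...; a target is out if some Accept/Reject pair would then sit in one state with the same input left (inseparable). If every existing state is out, open a new one.
a: 0a undefined. 0a->0: ok.
b: 0b undefined. 0b->0: no, aa/abb meet in 0. Open state 1: 0b->1.
ba: 1a undefined. 1a->0: no, aa/ba meet in 0. 1a->1: ok.
bb: 1b undefined. 1b->0: no, aa/abb meet in 0. 1b->1: ok.
All examples now run through 2 states with every (state, symbol) defined. Accept strings end in {0}, Reject strings end in {1}; accept={0}.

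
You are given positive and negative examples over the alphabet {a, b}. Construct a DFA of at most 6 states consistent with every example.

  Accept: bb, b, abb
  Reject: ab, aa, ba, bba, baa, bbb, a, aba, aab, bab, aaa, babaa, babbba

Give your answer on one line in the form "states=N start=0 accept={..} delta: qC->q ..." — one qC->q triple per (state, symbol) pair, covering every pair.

Grow the machine one transition at a time. Run the examples from 0; the earliest place one falls off (shortest prefix, ties alphabetical) gets sent to the lowest-numbered state that keeps every Accept/Reject pair distinguishable — a pair clashes when both reach the same state with identical unread suffix — and to a fresh state only if none does.
a: 0a undefined. 0a->0: no, b/ab meet in 0 with "b" left. Open state 1: 0a->1.
b: 0b undefined. 0b->0: no, bb/bbb meet in 0. 0b->1: no, bb/ab meet in 1 with "b" left. Open state 2: 0b->2.
aa: 1a undefined. 1a->0: no, b/aab meet in 2. 1a->1: ok.
ab: 1b undefined. 1b->0: ok.
ba: 2a undefined. 2a->0: no, b/bab meet in 2. 2a->1: ok.
bb: 2b undefined. 2b->0: no, bb/ab meet in 0. 2b->1: no, bb/aa meet in 1. 2b->2: no, bb/bbb meet in 2. Open state 3: 2b->3.
bba: 3a undefined. 3a->0: ok.
bbb: 3b undefined. 3b->0: ok.
All examples now run through 4 states with every (state, symbol) defined. Accept strings end in {2,3}, Reject strings end in {0,1}; accept={2,3}.

states=4 start=0 accept={2,3} delta: 0a->1 0b->2 1a->1 1b->0 2a->1 2b->3 3a->0 3b->0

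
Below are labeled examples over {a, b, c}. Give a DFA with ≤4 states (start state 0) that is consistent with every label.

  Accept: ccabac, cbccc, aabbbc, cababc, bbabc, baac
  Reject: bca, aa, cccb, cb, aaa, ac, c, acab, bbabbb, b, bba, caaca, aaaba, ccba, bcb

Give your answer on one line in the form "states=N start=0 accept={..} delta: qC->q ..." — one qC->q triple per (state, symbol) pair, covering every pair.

Fold the examples into a partial DFA from state 0: repeatedly fix the first undefined (state, symbol) met by the shortest-then-alphabetical prefix, trying targets in increasing order and rejecting any under which an Accept and a Reject string meet in one state with the same remainder; add a state when all current targets are rejected. Accepting states are where Accept strings end.
a: 0a undefined. 0a->0: ok.
b: 0b undefined. 0b->0: no, aabbbc/ac meet in 0 with "c" left. Open state 1: 0b->1.
c: 0c undefined. 0c->0: ok.
ba: 1a undefined. 1a->0: no, ccabac/aa meet in 0. 1a->1: ok.
bb: 1b undefined. 1b->0: no, cababc/aa meet in 0. 1b->1: ok.
bc: 1c undefined. 1c->0: no, ccabac/bca meet in 0. 1c->1: no, ccabac/bca meet in 1. Open state 2: 1c->2.
bca: 2a undefined. 2a->0: ok.
bcb: 2b undefined. 2b->0: ok.
cbcc: 2c undefined. 2c->0: no, cbccc/bca meet in 0. 2c->1: ok.
All examples now run through 3 states with every (state, symbol) defined. Accept strings end in {2}, Reject strings end in {0,1}; accept={2}.

states=3 start=0 accept={2} delta: 0a->0 0b->1 0c->0 1a->1 1b->1 1c->2 2a->0 2b->0 2c->1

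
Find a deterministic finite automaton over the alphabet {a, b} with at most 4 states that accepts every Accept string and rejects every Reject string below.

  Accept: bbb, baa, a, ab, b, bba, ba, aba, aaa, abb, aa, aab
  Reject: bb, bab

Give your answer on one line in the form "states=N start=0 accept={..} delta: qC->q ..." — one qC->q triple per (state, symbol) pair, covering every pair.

states=4 start=0 accept={0,1,2} delta: 0a->1 0b->2 1a->0 1b->0 2a->2 2b->3 3a->0 3b->0

State merging on the prefix tree: take the shortest (then alphabetical) example prefix whose next move is undefined and point that move at state 0, else 1, else 2, ...; a target is out if some Accept/Reject pair would then sit in one state with the same input left (inseparable). If every existing state is out, open a new one.
a: 0a undefined. 0a->0: no, abb/bb meet in 0 with "bb" left. Open state 1: 0a->1.
b: 0b undefined. 0b->0: no, bbb/bb meet in 0. 0b->1: no, ab/bb meet in 1 with "b" left. Open state 2: 0b->2.
aa: 1a undefined. 1a->0: ok.
ab: 1b undefined. 1b->0: ok.
ba: 2a undefined. 2a->0: no, b/bab meet in 2. 2a->1: no, baa/bab meet in 0. 2a->2: ok.
bb: 2b undefined. 2b->0: no, ab/bb meet in 0. 2b->1: no, a/bb meet in 1. 2b->2: no, bbb/bb meet in 2. Open state 3: 2b->3.
bba: 3a undefined. 3a->0: ok.
bbb: 3b undefined. 3b->0: ok.
All examples now run through 4 states with every (state, symbol) defined. Accept strings end in {0,1,2}, Reject strings end in {3}; accept={0,1,2}.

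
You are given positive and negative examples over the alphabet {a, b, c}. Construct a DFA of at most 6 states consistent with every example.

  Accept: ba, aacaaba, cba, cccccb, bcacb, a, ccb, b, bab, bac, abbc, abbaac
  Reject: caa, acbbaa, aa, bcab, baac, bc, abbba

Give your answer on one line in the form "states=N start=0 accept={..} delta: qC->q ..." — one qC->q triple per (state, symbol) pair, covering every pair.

states=4 start=0 accept={0,1} delta: 0a->1 0b->0 0c->2 1a->2 1b->1 1c->0 2a->3 2b->0 2c->2 3a->2 3b->2 3c->0

State merging on the prefix tree: take the shortest (then alphabetical) example prefix whose next move is undefined and point that move at state 0, else 1, else 2, ...; a target is out if some Accept/Reject pair would then sit in one state with the same input left (inseparable). If every existing state is out, open a new one.
a: 0a undefined. 0a->0: no, a/aa meet in 0. Open state 1: 0a->1.
b: 0b undefined. 0b->0: ok.
c: 0c undefined. 0c->0: no, cccccb/bc meet in 0. 0c->1: no, ba/bc meet in 1. Open state 2: 0c->2.
aa: 1a undefined. 1a->0: no, b/aa meet in 0. 1a->1: no, ba/aa meet in 1. 1a->2: ok.
ab: 1b undefined. 1b->0: no, ba/abbba meet in 1. 1b->1: ok.
ac: 1c undefined. 1c->0: ok.
ca: 2a undefined. 2a->0: no, ba/caa meet in 1. 2a->1: no, ba/bcab meet in 1. 2a->2: no, abbaac/baac meet in 2 with "c" left. Open state 3: 2a->3.
cb: 2b undefined. 2b->0: ok.
cc: 2c undefined. 2c->0: no, cccccb/baac meet in 0. 2c->1: no, ba/baac meet in 1. 2c->2: ok.
caa: 3a undefined. 3a->0: no, cccccb/caa meet in 0. 3a->1: no, ba/caa meet in 1. 3a->2: ok.
bcab: 3b undefined. 3b->0: no, cccccb/bcab meet in 0. 3b->1: no, ba/bcab meet in 1. 3b->2: ok.
bcac: 3c undefined. 3c->0: ok.
All examples now run through 4 states with every (state, symbol) defined. Accept strings end in {0,1}, Reject strings end in {2}; accept={0,1}.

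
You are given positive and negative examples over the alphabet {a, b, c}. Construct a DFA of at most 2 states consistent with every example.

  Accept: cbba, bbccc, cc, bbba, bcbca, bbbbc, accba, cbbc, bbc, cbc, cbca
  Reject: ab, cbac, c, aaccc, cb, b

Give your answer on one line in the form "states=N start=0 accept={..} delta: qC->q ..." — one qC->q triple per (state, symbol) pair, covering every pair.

states=2 start=0 accept={0} delta: 0a->0 0b->1 0c->1 1a->0 1b->1 1c->0

Grow the machine one transition at a time. Run the examples from 0; the earliest place one falls off (shortest prefix, ties alphabetical) gets sent to the lowest-numbered state that keeps every Accept/Reject pair distinguishable — a pair clashes when both reach the same state with identical unread suffix — and to a fresh state only if none does.
a: 0a undefined. 0a->0: ok.
b: 0b undefined. 0b->0: no, bbccc/aaccc meet in 0 with "ccc" left. Open state 1: 0b->1.
c: 0c undefined. 0c->0: no, cc/c meet in 0. 0c->1: ok.
bb: 1b undefined. 1b->0: no, bbccc/aaccc meet in 1 with "cc" left. 1b->1: ok.
bc: 1c undefined. 1c->0: ok.
cba: 1a undefined. 1a->0: ok.
All examples now run through 2 states with every (state, symbol) defined. Accept strings end in {0}, Reject strings end in {1}; accept={0}.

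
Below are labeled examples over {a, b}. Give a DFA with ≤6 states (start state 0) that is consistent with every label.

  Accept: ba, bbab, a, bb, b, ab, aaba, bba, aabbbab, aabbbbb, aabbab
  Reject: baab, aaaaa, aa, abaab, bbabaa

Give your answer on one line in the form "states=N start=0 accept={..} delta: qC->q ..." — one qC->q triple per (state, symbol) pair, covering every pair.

states=4 start=0 accept={0,1} delta: 0a->1 0b->0 1a->2 1b->0 2a->0 2b->3 3a->0 3b->0

Fold the examples into a partial DFA from state 0: repeatedly fix the first undefined (state, symbol) met by the shortest-then-alphabetical prefix, trying targets in increasing order and rejecting any under which an Accept and a Reject string meet in one state with the same remainder; add a state when all current targets are rejected. Accepting states are where Accept strings end.
a: 0a undefined. 0a->0: no, a/aaaaa meet in 0. Open state 1: 0a->1.
b: 0b undefined. 0b->0: ok.
aa: 1a undefined. 1a->0: no, ba/aaaaa meet in 1. 1a->1: no, ba/aaaaa meet in 1. Open state 2: 1a->2.
ab: 1b undefined. 1b->0: ok.
aaa: 2a undefined. 2a->0: ok.
aab: 2b undefined. 2b->0: no, bbab/baab meet in 0. 2b->1: no, ba/baab meet in 1. 2b->2: no, aabbbbb/baab meet in 2. Open state 3: 2b->3.
aaba: 3a undefined. 3a->0: ok.
aabb: 3b undefined. 3b->0: ok.
All examples now run through 4 states with every (state, symbol) defined. Accept strings end in {0,1}, Reject strings end in {2,3}; accept={0,1}.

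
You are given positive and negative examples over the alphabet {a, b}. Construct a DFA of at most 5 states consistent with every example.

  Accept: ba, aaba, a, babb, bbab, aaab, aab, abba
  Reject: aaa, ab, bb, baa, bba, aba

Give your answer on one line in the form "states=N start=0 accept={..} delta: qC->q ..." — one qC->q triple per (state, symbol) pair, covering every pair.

Fold the examples into a partial DFA from state 0: repeatedly fix the first undefined (state, symbol) met by the shortest-then-alphabetical prefix, trying targets in increasing order and rejecting any under which an Accept and a Reject string meet in one state with the same remainder; add a state when all current targets are rejected. Accepting states are where Accept strings end.
a: 0a undefined. 0a->0: no, ba/aba meet in 0 with "ba" left. Open state 1: 0a->1.
b: 0b undefined. 0b->0: no, ba/bba meet in 1. 0b->1: ok.
aa: 1a undefined. 1a->0: no, a/aaa meet in 1. 1a->1: no, ba/aaa meet in 1. Open state 2: 1a->2.
ab: 1b undefined. 1b->0: no, a/bba meet in 1. 1b->1: no, ba/bba meet in 2. 1b->2: no, ba/ab meet in 2. Open state 3: 1b->3.
aaa: 2a undefined. 2a->0: ok.
aab: 2b undefined. 2b->0: no, aab/aaa meet in 0. 2b->1: no, babb/ab meet in 3. 2b->2: no, aaba/aaa meet in 0. 2b->3: no, aaba/bba meet in 3 with "a" left. Open state 4: 2b->4.
aba: 3a undefined. 3a->0: ok.
abb: 3b undefined. 3b->0: ok.
aaba: 4a undefined. 4a->0: no, aaba/aaa meet in 0. 4a->1: ok.
babb: 4b undefined. 4b->0: no, babb/aaa meet in 0. 4b->1: ok.
All examples now run through 5 states with every (state, symbol) defined. Accept strings end in {1,2,4}, Reject strings end in {0,3}; accept={1,2,4}.

states=5 start=0 accept={1,2,4} delta: 0a->1 0b->1 1a->2 1b->3 2a->0 2b->4 3a->0 3b->0 4a->1 4b->1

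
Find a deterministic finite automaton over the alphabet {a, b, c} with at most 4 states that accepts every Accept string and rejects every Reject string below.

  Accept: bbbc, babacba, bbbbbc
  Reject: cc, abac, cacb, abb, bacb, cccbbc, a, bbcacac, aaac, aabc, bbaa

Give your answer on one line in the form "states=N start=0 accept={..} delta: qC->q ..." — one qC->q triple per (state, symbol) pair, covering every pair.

states=4 start=0 accept={3} delta: 0a->0 0b->1 0c->0 1a->1 1b->2 1c->0 2a->2 2b->3 2c->2 3a->3 3b->2 3c->3

State merging on the prefix tree: take the shortest (then alphabetical) example prefix whose next move is undefined and point that move at state 0, else 1, else 2, ...; a target is out if some Accept/Reject pair would then sit in one state with the same input left (inseparable). If every existing state is out, open a new one.
a: 0a undefined. 0a->0: ok.
b: 0b undefined. 0b->0: no, bbbc/abac meet in 0 with "c" left. Open state 1: 0b->1.
c: 0c undefined. 0c->0: ok.
ba: 1a undefined. 1a->0: no, babacba/cc meet in 0. 1a->1: ok.
bb: 1b undefined. 1b->0: no, bbbc/abac meet in 1 with "c" left. 1b->1: no, bbbc/abac meet in 1 with "c" left. Open state 2: 1b->2.
bac: 1c undefined. 1c->0: ok.
bba: 2a undefined. 2a->0: no, babacba/cacb meet in 1. 2a->1: no, babacba/cacb meet in 1. 2a->2: ok.
bbb: 2b undefined. 2b->0: no, bbbc/cc meet in 0. 2b->1: no, bbbc/cc meet in 0. 2b->2: no, bbbc/cccbbc meet in 2 with "c" left. Open state 3: 2b->3.
bbc: 2c undefined. 2c->0: no, babacba/cacb meet in 1. 2c->1: no, babacba/abb meet in 2. 2c->2: ok.
bbbb: 3b undefined. 3b->0: no, bbbbbc/cc meet in 0. 3b->1: no, bbbbbc/abb meet in 2. 3b->2: ok.
bbbc: 3c undefined. 3c->0: no, bbbc/cc meet in 0. 3c->1: no, bbbc/cacb meet in 1. 3c->2: no, bbbc/abb meet in 2. 3c->3: ok.
babacba: 3a undefined. 3a->0: no, babacba/cc meet in 0. 3a->1: no, babacba/cacb meet in 1. 3a->2: no, babacba/abb meet in 2. 3a->3: ok.
All examples now run through 4 states with every (state, symbol) defined. Accept strings end in {3}, Reject strings end in {0,1,2}; accept={3}.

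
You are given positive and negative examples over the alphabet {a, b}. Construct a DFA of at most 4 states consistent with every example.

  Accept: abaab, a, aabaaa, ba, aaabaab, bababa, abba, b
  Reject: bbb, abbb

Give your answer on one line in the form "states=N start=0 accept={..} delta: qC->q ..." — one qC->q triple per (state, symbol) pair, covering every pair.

states=3 start=0 accept={0,1} delta: 0a->0 0b->1 1a->0 1b->2 2a->0 2b->2

State merging on the prefix tree: take the shortest (then alphabetical) example prefix whose next move is undefined and point that move at state 0, else 1, else 2, ...; a target is out if some Accept/Reject pair would then sit in one state with the same input left (inseparable). If every existing state is out, open a new one.
a: 0a undefined. 0a->0: ok.
b: 0b undefined. 0b->0: no, abaab/bbb meet in 0. Open state 1: 0b->1.
ba: 1a undefined. 1a->0: ok.
bb: 1b undefined. 1b->0: no, abaab/bbb meet in 1. 1b->1: no, abaab/bbb meet in 1. Open state 2: 1b->2.
bbb: 2b undefined. 2b->0: no, a/bbb meet in 0. 2b->1: no, abaab/bbb meet in 1. 2b->2: ok.
abba: 2a undefined. 2a->0: ok.
All examples now run through 3 states with every (state, symbol) defined. Accept strings end in {0,1}, Reject strings end in {2}; accept={0,1}.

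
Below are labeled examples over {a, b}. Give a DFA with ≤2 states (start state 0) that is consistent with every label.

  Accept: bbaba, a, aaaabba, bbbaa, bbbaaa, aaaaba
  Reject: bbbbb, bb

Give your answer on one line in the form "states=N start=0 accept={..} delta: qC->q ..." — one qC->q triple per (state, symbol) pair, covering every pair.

Grow the machine one transition at a time. Run the examples from 0; the earliest place one falls off (shortest prefix, ties alphabetical) gets sent to the lowest-numbered state that keeps every Accept/Reject pair distinguishable — a pair clashes when both reach the same state with identical unread suffix — and to a fresh state only if none does.
a: 0a undefined. 0a->0: ok.
b: 0b undefined. 0b->0: no, bbaba/bbbbb meet in 0. Open state 1: 0b->1.
bb: 1b undefined. 1b->0: no, a/bb meet in 0. 1b->1: ok.
bba: 1a undefined. 1a->0: ok.
All examples now run through 2 states with every (state, symbol) defined. Accept strings end in {0}, Reject strings end in {1}; accept={0}.

states=2 start=0 accept={0} delta: 0a->0 0b->1 1a->0 1b->1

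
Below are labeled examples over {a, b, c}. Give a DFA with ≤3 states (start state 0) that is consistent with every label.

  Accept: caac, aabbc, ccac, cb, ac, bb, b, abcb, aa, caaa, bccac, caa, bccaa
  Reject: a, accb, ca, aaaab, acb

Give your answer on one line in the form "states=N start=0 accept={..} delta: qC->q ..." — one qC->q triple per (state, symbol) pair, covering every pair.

Fold the examples into a partial DFA from state 0: repeatedly fix the first undefined (state, symbol) met by the shortest-then-alphabetical prefix, trying targets in increasing order and rejecting any under which an Accept and a Reject string meet in one state with the same remainder; add a state when all current targets are rejected. Accepting states are where Accept strings end.
a: 0a undefined. 0a->0: no, cb/acb meet in 0 with "cb" left. Open state 1: 0a->1.
b: 0b undefined. 0b->0: ok.
c: 0c undefined. 0c->0: ok.
aa: 1a undefined. 1a->0: no, caac/aaaab meet in 0. 1a->1: no, aa/a meet in 1. Open state 2: 1a->2.
ab: 1b undefined. 1b->0: ok.
ac: 1c undefined. 1c->0: no, ccac/accb meet in 0. 1c->1: no, ccac/a meet in 1. 1c->2: ok.
aaa: 2a undefined. 2a->0: no, cb/aaaab meet in 0. 2a->1: no, caaa/a meet in 1. 2a->2: ok.
aab: 2b undefined. 2b->0: no, aabbc/aaaab meet in 0. 2b->1: ok.
acc: 2c undefined. 2c->0: no, caac/accb meet in 0. 2c->1: no, caac/a meet in 1. 2c->2: ok.
All examples now run through 3 states with every (state, symbol) defined. Accept strings end in {0,2}, Reject strings end in {1}; accept={0,2}.

states=3 start=0 accept={0,2} delta: 0a->1 0b->0 0c->0 1a->2 1b->0 1c->2 2a->2 2b->1 2c->2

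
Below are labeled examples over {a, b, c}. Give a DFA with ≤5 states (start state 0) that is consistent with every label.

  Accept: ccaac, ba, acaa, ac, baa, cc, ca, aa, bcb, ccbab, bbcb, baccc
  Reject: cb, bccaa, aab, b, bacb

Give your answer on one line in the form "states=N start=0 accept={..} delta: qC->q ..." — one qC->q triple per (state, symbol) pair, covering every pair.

Fold the examples into a partial DFA from state 0: repeatedly fix the first undefined (state, symbol) met by the shortest-then-alphabetical prefix, trying targets in increasing order and rejecting any under which an Accept and a Reject string meet in one state with the same remainder; add a state when all current targets are rejected. Accepting states are where Accept strings end.
a: 0a undefined. 0a->0: ok.
b: 0b undefined. 0b->0: no, ba/aab meet in 0. Open state 1: 0b->1.
c: 0c undefined. 0c->0: ok.
ba: 1a undefined. 1a->0: no, ccbab/cb meet in 1. 1a->1: no, ba/cb meet in 1. Open state 2: 1a->2.
bb: 1b undefined. 1b->0: no, bbcb/cb meet in 1. 1b->1: ok.
bc: 1c undefined. 1c->0: no, ccaac/bccaa meet in 0. 1c->1: no, baa/bccaa meet in 2 with "a" left. 1c->2: ok.
baa: 2a undefined. 2a->0: ok.
bac: 2c undefined. 2c->0: no, ccaac/bccaa meet in 0. 2c->1: no, ccaac/bccaa meet in 0. 2c->2: no, ccaac/bccaa meet in 0. Open state 3: 2c->3.
bcb: 2b undefined. 2b->0: ok.
bacb: 3b undefined. 3b->0: no, ccaac/bacb meet in 0. 3b->1: ok.
bacc: 3c undefined. 3c->0: ok.
bcca: 3a undefined. 3a->0: no, ccaac/bccaa meet in 0. 3a->1: no, ba/bccaa meet in 2. 3a->2: no, ccaac/bccaa meet in 0. 3a->3: ok.
All examples now run through 4 states with every (state, symbol) defined. Accept strings end in {0,2}, Reject strings end in {1,3}; accept={0,2}.

states=4 start=0 accept={0,2} delta: 0a->0 0b->1 0c->0 1a->2 1b->1 1c->2 2a->0 2b->0 2c->3 3a->3 3b->1 3c->0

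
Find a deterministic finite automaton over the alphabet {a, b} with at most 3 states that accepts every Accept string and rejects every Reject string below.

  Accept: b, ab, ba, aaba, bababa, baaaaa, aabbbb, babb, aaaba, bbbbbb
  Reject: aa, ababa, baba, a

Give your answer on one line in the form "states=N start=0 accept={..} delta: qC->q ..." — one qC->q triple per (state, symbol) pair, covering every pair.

State merging on the prefix tree: take the shortest (then alphabetical) example prefix whose next move is undefined and point that move at state 0, else 1, else 2, ...; a target is out if some Accept/Reject pair would then sit in one state with the same input left (inseparable). If every existing state is out, open a new one.
a: 0a undefined. 0a->0: ok.
b: 0b undefined. 0b->0: no, b/aa meet in 0. Open state 1: 0b->1.
ba: 1a undefined. 1a->0: no, ba/aa meet in 0. 1a->1: ok.
bb: 1b undefined. 1b->0: no, aabbbb/aa meet in 0. 1b->1: no, b/ababa meet in 1. Open state 2: 1b->2.
bbb: 2b undefined. 2b->0: no, babb/aa meet in 0. 2b->1: ok.
baba: 2a undefined. 2a->0: ok.
All examples now run through 3 states with every (state, symbol) defined. Accept strings end in {1,2}, Reject strings end in {0}; accept={1,2}.

states=3 start=0 accept={1,2} delta: 0a->0 0b->1 1a->1 1b->2 2a->0 2b->1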